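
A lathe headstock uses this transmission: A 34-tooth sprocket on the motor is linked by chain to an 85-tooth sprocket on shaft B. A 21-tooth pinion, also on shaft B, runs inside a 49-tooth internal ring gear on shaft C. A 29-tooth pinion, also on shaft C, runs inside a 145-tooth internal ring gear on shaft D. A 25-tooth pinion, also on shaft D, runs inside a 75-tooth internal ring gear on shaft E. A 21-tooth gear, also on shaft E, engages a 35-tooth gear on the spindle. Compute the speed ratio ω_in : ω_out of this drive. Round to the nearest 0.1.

Each stage contributes driven/driver: chain 85/34 = 2.5, internal gear 49/21 = 2.3333, internal gear 145/29 = 5, internal gear 75/25 = 3, gear mesh 35/21 = 1.6667.
Overall: 2.5 × 2.3333 × 5 × 3 × 1.6667 = 145.83.

145.8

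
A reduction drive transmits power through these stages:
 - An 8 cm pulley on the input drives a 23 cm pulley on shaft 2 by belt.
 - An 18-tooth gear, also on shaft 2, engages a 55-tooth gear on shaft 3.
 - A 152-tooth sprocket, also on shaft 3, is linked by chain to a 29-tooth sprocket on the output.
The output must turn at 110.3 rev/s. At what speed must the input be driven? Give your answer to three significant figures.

185 rev/s

Overall ratio R = 2.875 × 3.0556 × 0.19079 = 1.676.
Required input speed = output speed × R = 110.3 × 1.676 = 184.87 rev/s.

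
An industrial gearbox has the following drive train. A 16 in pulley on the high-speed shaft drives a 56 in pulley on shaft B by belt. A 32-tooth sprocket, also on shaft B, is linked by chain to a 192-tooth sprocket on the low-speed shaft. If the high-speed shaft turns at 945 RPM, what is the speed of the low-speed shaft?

45 RPM

belt 56/16 = 3.5 → 945/3.5 = 270 RPM
chain 192/32 = 6 → 270/6 = 45 RPM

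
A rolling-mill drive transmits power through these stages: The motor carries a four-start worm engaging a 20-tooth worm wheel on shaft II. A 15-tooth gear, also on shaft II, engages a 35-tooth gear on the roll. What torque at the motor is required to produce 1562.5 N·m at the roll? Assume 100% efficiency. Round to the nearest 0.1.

133.9 N·m

Overall ratio R = 5 × 2.3333 = 11.667.
Input torque = output torque / R = 1562.5 / 11.667 = 133.93 N·m.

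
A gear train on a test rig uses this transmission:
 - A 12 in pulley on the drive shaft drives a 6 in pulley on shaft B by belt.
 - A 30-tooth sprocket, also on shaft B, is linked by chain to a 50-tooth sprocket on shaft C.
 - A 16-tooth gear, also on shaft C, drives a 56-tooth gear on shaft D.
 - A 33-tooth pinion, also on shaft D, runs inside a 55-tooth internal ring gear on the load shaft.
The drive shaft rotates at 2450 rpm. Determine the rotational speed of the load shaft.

504 rpm

belt 6/12 = 0.5 → 2450/0.5 = 4900 rpm
chain 50/30 = 1.6667 → 4900/1.6667 = 2940 rpm
gear mesh 56/16 = 3.5 → 2940/3.5 = 840 rpm
internal gear 55/33 = 1.6667 → 840/1.6667 = 504 rpm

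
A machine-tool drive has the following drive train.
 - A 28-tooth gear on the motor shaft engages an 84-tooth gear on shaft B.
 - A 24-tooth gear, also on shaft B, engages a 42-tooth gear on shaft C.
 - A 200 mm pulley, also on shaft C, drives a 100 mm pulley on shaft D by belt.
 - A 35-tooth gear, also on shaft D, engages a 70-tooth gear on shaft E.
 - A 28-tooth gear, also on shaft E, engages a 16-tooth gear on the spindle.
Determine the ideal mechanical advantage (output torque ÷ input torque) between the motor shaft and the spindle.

Each stage contributes driven/driver: gear mesh 84/28 = 3, gear mesh 42/24 = 1.75, belt 100/200 = 0.5, gear mesh 70/35 = 2, gear mesh 16/28 = 0.57143.
Overall: 3 × 1.75 × 0.5 × 2 × 0.57143 = 3.

3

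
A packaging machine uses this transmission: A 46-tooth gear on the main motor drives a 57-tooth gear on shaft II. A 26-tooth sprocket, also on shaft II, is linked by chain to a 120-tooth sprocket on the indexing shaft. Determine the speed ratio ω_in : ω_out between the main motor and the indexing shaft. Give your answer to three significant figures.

5.72

Each stage contributes driven/driver: gear mesh 57/46 = 1.2391, chain 120/26 = 4.6154.
Overall: 1.2391 × 4.6154 = 5.7191.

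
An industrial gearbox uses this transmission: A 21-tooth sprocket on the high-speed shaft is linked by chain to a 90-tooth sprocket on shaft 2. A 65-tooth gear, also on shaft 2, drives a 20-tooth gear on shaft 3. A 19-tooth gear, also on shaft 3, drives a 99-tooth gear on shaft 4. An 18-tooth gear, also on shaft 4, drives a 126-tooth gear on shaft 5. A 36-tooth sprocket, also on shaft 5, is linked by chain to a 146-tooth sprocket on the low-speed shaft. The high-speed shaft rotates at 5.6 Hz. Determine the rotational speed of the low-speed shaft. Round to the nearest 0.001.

chain 90/21 = 4.2857 → 5.6/4.2857 = 1.3067 Hz
gear mesh 20/65 = 0.30769 → 1.3067/0.30769 = 4.2467 Hz
gear mesh 99/19 = 5.2105 → 4.2467/5.2105 = 0.81502 Hz
gear mesh 126/18 = 7 → 0.81502/7 = 0.11643 Hz
chain 146/36 = 4.0556 → 0.11643/4.0556 = 0.028709 Hz

0.029 Hz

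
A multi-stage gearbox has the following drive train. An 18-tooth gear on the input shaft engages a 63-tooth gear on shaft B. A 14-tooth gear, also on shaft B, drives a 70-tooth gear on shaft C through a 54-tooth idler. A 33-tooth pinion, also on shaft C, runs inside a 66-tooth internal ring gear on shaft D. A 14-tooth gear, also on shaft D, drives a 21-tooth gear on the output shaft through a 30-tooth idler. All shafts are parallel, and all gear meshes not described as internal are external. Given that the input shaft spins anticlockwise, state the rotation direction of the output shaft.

the input shaft → shaft B: external mesh, 1 reversal → CW.
shaft B → shaft C: driver → idler → driven is 2 external meshes, 2 reversals → CW.
shaft C → shaft D: internal mesh, same direction → CW.
shaft D → the output shaft: driver → idler → driven is 2 external meshes, 2 reversals → CW.
5 reversals in total — an odd number — so the output shaft turns opposite to the input shaft.

clockwise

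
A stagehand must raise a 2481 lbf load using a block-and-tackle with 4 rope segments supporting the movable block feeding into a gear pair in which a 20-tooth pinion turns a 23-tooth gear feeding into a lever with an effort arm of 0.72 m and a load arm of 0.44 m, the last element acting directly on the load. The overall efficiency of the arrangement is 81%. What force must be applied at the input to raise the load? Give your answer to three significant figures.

Block-and-tackle MA = number of supporting rope parts = 4.
Gear pair MA = 23/20 = 1.15.
Lever MA = effort arm / load arm = 0.72/0.44 = 1.6364.
Combined ideal MA = 4 × 1.15 × 1.6364 = 7.5273.
Actual MA = 7.5273 × 0.81 = 6.0971.
Effort = load / actual MA = 2481 / 6.0971 = 406.92 lbf.

407 lbf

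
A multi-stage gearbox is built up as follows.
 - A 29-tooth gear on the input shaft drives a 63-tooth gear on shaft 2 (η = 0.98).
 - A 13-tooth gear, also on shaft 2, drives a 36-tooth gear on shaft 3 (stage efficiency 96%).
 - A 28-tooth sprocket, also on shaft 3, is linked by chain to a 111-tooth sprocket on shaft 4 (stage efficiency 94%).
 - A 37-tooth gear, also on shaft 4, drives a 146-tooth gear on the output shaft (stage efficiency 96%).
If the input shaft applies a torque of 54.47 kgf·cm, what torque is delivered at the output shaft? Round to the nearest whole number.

gear mesh 63/29 = 2.1724 → τ = 54.47·2.1724·0.98 = 115.96 kgf·cm
gear mesh 36/13 = 2.7692 → τ = 115.96·2.7692·0.96 = 308.29 kgf·cm
chain 111/28 = 3.9643 → τ = 308.29·3.9643·0.94 = 1148.8 kgf·cm
gear mesh 146/37 = 3.9459 → τ = 1148.8·3.9459·0.96 = 4351.8 kgf·cm

4352 kgf·cm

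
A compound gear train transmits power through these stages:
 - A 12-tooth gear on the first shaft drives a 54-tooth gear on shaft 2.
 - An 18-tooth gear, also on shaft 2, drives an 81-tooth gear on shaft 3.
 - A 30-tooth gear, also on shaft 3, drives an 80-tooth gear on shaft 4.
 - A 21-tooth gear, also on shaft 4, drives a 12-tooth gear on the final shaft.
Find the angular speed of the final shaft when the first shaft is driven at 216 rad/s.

Gear mesh: ratio = 54/12 = 4.5, so shaft 2 turns at 216 / 4.5 = 48 rad/s.
Gear mesh: ratio = 81/18 = 4.5, so shaft 3 turns at 48 / 4.5 = 10.667 rad/s.
Gear mesh: ratio = 80/30 = 2.6667, so shaft 4 turns at 10.667 / 2.6667 = 4 rad/s.
Gear mesh: ratio = 12/21 = 0.57143, so the final shaft turns at 4 / 0.57143 = 7 rad/s.

7 rad/s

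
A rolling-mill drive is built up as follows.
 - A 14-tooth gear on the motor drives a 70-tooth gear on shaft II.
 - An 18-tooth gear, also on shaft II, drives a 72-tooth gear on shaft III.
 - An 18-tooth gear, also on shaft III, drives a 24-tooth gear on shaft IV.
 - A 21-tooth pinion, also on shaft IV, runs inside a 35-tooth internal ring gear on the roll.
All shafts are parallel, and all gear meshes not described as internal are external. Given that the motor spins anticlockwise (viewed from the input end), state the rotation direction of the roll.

clockwise

the motor → shaft II: external mesh, 1 reversal → CW.
shaft II → shaft III: external mesh, 1 reversal → CCW.
shaft III → shaft IV: external mesh, 1 reversal → CW.
shaft IV → the roll: internal mesh, same direction → CW.
3 reversals in total — an odd number — so the roll turns opposite to the motor.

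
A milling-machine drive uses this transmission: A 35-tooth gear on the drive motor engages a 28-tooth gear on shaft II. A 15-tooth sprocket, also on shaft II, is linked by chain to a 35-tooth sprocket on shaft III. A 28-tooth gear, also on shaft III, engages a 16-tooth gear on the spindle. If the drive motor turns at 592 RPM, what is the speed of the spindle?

555 RPM

the drive motor → shaft II (gear mesh, 28/35): 592 ÷ 0.8 = 740 RPM
shaft II → shaft III (chain, 35/15): 740 ÷ 2.3333 = 317.14 RPM
shaft III → the spindle (gear mesh, 16/28): 317.14 ÷ 0.57143 = 555 RPM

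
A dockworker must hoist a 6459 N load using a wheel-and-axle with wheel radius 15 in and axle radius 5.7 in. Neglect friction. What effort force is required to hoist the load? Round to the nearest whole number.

Wheel-and-axle MA = R/r = 15/5.7 = 2.6316.
Effort = load / MA = 6459 / 2.6316 = 2454.4 N.

2454 N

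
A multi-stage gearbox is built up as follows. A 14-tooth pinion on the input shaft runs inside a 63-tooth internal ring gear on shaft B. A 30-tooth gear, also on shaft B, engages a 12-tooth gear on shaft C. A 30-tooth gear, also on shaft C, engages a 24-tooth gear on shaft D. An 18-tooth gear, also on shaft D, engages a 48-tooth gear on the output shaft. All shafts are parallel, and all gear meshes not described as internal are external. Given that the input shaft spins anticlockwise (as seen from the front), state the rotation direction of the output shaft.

the input shaft → shaft B: internal mesh, same direction → CCW.
shaft B → shaft C: external mesh, 1 reversal → CW.
shaft C → shaft D: external mesh, 1 reversal → CCW.
shaft D → the output shaft: external mesh, 1 reversal → CW.
3 reversals in total — an odd number — so the output shaft turns opposite to the input shaft.

clockwise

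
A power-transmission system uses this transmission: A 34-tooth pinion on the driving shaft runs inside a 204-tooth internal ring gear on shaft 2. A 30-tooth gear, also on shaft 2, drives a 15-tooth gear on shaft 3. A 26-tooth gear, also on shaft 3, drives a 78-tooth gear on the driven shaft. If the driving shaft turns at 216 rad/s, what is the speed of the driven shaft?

24 rad/s

the driving shaft → shaft 2 (internal gear, 204/34): 216 ÷ 6 = 36 rad/s
shaft 2 → shaft 3 (gear mesh, 15/30): 36 ÷ 0.5 = 72 rad/s
shaft 3 → the driven shaft (gear mesh, 78/26): 72 ÷ 3 = 24 rad/s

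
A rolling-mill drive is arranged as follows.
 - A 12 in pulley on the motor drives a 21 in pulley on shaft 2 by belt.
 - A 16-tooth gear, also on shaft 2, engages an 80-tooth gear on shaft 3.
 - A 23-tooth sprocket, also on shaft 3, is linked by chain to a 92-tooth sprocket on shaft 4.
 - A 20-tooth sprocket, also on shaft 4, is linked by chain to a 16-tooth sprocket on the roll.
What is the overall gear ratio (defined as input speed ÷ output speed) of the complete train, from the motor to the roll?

Each stage contributes driven/driver: belt 21/12 = 1.75, gear mesh 80/16 = 5, chain 92/23 = 4, chain 16/20 = 0.8.
Overall: 1.75 × 5 × 4 × 0.8 = 28.

28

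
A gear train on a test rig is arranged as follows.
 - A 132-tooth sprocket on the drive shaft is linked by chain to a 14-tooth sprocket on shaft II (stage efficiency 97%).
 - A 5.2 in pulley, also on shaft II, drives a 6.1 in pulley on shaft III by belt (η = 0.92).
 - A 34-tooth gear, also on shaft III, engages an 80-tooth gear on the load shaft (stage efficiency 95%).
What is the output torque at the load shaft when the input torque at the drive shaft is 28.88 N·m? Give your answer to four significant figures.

Chain: ratio = 14/132 = 0.10606; torque at shaft II = 28.88 × 0.10606 × 0.97 = 2.9711 N·m.
Belt: ratio = 6.1/5.2 = 1.1731; torque at shaft III = 2.9711 × 1.1731 × 0.92 = 3.2065 N·m.
Gear mesh: ratio = 80/34 = 2.3529; torque at the load shaft = 3.2065 × 2.3529 × 0.95 = 7.1676 N·m.

7.168 N·m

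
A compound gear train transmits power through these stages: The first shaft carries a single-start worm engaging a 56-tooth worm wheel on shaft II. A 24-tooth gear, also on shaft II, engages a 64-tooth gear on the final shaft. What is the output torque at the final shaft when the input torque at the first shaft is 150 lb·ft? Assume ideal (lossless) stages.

worm 56/1 = 56 → τ = 150·56 = 8400 lb·ft
gear mesh 64/24 = 2.6667 → τ = 8400·2.6667 = 22400 lb·ft

22400 lb·ft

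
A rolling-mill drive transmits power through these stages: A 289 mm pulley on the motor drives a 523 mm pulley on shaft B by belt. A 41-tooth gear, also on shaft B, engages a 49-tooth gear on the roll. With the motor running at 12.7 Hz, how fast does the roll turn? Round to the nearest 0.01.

5.87 Hz

the motor → shaft B (belt, 523/289): 12.7 ÷ 1.8097 = 7.0178 Hz
shaft B → the roll (gear mesh, 49/41): 7.0178 ÷ 1.1951 = 5.872 Hz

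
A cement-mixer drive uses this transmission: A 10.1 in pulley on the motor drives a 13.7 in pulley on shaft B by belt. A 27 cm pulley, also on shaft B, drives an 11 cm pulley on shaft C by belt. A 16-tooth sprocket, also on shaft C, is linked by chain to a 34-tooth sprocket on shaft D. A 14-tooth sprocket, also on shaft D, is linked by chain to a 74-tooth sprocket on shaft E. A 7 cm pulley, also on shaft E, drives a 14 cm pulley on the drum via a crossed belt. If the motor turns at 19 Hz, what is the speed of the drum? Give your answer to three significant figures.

1.53 Hz

the motor → shaft B (belt, 13.7/10.1): 19 ÷ 1.3564 = 14.007 Hz
shaft B → shaft C (belt, 11/27): 14.007 ÷ 0.40741 = 34.382 Hz
shaft C → shaft D (chain, 34/16): 34.382 ÷ 2.125 = 16.18 Hz
shaft D → shaft E (chain, 74/14): 16.18 ÷ 5.2857 = 3.061 Hz
shaft E → the drum (belt, 14/7): 3.061 ÷ 2 = 1.5305 Hz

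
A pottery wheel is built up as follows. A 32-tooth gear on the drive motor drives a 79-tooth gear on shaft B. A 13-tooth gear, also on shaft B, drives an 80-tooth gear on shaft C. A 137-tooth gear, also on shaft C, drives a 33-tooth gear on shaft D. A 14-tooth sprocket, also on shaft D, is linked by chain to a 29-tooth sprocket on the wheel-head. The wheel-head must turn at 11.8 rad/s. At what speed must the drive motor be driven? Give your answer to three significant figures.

89.4 rad/s

Overall ratio R = 2.4688 × 6.1538 × 0.24088 × 2.0714 = 7.5803.
Required input speed = output speed × R = 11.8 × 7.5803 = 89.448 rad/s.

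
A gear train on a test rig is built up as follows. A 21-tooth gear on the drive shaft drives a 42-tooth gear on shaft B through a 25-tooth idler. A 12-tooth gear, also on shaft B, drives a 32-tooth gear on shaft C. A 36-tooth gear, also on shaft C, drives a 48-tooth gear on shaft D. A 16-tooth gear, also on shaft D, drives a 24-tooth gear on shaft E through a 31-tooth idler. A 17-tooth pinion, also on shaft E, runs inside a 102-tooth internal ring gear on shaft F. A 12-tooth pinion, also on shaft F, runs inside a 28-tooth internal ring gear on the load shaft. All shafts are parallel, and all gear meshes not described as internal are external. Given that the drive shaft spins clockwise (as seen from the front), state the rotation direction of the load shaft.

clockwise

the drive shaft → shaft B: driver → idler → driven is 2 external meshes, 2 reversals → CW.
shaft B → shaft C: external mesh, 1 reversal → CCW.
shaft C → shaft D: external mesh, 1 reversal → CW.
shaft D → shaft E: driver → idler → driven is 2 external meshes, 2 reversals → CW.
shaft E → shaft F: internal mesh, same direction → CW.
shaft F → the load shaft: internal mesh, same direction → CW.
6 reversals in total — an even number — so the load shaft turns the same way as the drive shaft.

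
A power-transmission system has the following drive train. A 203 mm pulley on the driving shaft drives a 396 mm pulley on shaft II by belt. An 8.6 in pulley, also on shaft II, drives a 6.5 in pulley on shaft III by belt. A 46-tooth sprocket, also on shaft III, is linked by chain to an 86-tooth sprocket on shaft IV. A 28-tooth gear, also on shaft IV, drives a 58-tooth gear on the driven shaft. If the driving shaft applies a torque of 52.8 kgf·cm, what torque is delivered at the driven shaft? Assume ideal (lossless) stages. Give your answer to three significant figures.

Belt: ratio = 396/203 = 1.9507; torque at shaft II = 52.8 × 1.9507 = 103 kgf·cm.
Belt: ratio = 6.5/8.6 = 0.75581; torque at shaft III = 103 × 0.75581 = 77.848 kgf·cm.
Chain: ratio = 86/46 = 1.8696; torque at shaft IV = 77.848 × 1.8696 = 145.54 kgf·cm.
Gear mesh: ratio = 58/28 = 2.0714; torque at the driven shaft = 145.54 × 2.0714 = 301.48 kgf·cm.

301 kgf·cm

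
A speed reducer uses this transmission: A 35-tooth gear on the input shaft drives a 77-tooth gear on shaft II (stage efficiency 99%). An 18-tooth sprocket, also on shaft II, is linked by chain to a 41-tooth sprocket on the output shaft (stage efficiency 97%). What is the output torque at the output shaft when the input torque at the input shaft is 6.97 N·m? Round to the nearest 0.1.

33.5 N·m

gear mesh 77/35 = 2.2 → τ = 6.97·2.2·0.99 = 15.181 N·m
chain 41/18 = 2.2778 → τ = 15.181·2.2778·0.97 = 33.541 N·m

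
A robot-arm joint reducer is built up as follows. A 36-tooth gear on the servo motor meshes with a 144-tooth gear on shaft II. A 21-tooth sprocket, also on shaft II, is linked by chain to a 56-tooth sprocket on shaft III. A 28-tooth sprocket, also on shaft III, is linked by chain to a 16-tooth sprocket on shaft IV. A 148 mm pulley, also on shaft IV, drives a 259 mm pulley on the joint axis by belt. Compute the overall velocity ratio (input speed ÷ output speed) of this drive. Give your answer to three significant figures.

10.7

Each stage contributes driven/driver: gear mesh 144/36 = 4, chain 56/21 = 2.6667, chain 16/28 = 0.57143, belt 259/148 = 1.75.
Overall: 4 × 2.6667 × 0.57143 × 1.75 = 10.667.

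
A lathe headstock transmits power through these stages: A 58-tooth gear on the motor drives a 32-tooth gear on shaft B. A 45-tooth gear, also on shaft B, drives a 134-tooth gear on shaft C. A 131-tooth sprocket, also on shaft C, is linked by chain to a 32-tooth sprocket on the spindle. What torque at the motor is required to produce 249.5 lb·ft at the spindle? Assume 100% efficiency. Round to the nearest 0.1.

Overall ratio R = 0.55172 × 2.9778 × 0.24427 = 0.40132.
Input torque = output torque / R = 249.5 / 0.40132 = 621.7 lb·ft.

621.7 lb·ft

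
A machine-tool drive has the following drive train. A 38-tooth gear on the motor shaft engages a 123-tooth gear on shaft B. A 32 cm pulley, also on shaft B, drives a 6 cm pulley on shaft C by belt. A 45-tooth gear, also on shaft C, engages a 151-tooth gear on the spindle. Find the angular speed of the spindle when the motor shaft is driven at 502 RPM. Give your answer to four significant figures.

gear mesh 123/38 = 3.2368 → 502/3.2368 = 155.09 RPM
belt 6/32 = 0.1875 → 155.09/0.1875 = 827.14 RPM
gear mesh 151/45 = 3.3556 → 827.14/3.3556 = 246.5 RPM

246.5 RPM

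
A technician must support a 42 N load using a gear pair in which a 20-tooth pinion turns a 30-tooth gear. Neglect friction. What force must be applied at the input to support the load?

Gear pair MA = 30/20 = 1.5.
Effort = load / MA = 42 / 1.5 = 28 N.

28 N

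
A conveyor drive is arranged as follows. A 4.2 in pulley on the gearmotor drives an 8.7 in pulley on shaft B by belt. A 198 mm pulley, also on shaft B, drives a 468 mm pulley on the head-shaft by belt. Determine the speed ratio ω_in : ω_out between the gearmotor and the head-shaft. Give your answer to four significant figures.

4.896

Each stage contributes driven/driver: belt 8.7/4.2 = 2.0714, belt 468/198 = 2.3636.
Overall: 2.0714 × 2.3636 = 4.8961.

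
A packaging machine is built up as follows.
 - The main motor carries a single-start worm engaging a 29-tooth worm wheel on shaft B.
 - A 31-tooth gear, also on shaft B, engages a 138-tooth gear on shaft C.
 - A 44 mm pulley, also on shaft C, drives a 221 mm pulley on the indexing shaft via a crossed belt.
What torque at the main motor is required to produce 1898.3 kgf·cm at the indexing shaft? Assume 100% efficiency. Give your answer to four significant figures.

2.928 kgf·cm

Overall ratio R = 29 × 4.4516 × 5.0227 = 648.42.
Input torque = output torque / R = 1898.3 / 648.42 = 2.9276 kgf·cm.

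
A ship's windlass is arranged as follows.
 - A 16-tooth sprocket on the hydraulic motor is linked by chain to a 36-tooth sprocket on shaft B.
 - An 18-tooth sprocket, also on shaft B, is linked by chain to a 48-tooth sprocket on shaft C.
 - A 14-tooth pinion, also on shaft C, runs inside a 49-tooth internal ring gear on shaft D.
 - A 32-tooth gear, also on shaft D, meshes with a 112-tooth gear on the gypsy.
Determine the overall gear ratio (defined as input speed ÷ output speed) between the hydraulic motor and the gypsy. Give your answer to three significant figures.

73.5

Each stage contributes driven/driver: chain 36/16 = 2.25, chain 48/18 = 2.6667, internal gear 49/14 = 3.5, gear mesh 112/32 = 3.5.
Overall: 2.25 × 2.6667 × 3.5 × 3.5 = 73.5.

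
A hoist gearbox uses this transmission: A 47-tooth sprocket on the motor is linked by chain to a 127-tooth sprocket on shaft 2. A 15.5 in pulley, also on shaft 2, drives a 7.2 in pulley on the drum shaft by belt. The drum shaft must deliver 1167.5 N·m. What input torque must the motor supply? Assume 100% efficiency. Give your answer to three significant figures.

930 N·m

Overall ratio R = 2.7021 × 0.46452 = 1.2552.
Input torque = output torque / R = 1167.5 / 1.2552 = 930.14 N·m.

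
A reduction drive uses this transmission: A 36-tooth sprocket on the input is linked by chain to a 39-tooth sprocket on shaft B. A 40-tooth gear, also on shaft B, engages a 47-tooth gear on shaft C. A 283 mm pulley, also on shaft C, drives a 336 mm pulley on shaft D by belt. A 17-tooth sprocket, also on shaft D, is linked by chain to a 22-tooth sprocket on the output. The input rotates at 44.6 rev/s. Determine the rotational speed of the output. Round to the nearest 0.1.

the input → shaft B (chain, 39/36): 44.6 ÷ 1.0833 = 41.169 rev/s
shaft B → shaft C (gear mesh, 47/40): 41.169 ÷ 1.175 = 35.038 rev/s
shaft C → shaft D (belt, 336/283): 35.038 ÷ 1.1873 = 29.511 rev/s
shaft D → the output (chain, 22/17): 29.511 ÷ 1.2941 = 22.804 rev/s

22.8 rev/s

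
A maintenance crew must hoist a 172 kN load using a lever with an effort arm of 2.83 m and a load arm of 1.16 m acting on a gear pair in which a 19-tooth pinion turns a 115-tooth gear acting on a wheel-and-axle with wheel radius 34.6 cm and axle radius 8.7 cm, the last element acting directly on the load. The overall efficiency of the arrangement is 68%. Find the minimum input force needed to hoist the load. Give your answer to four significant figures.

4.307 kN

Lever MA = effort arm / load arm = 2.83/1.16 = 2.4397.
Gear pair MA = 115/19 = 6.0526.
Wheel-and-axle MA = R/r = 34.6/8.7 = 3.977.
Combined ideal MA = 2.4397 × 6.0526 × 3.977 = 58.726.
Actual MA = 58.726 × 0.68 = 39.934.
Effort = load / actual MA = 172 / 39.934 = 4.3072 kN.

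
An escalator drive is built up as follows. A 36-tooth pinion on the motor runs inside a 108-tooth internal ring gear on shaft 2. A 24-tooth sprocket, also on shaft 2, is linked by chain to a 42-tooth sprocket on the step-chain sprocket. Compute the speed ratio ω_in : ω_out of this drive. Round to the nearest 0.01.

5.25

Each stage contributes driven/driver: internal gear 108/36 = 3, chain 42/24 = 1.75.
Overall: 3 × 1.75 = 5.25.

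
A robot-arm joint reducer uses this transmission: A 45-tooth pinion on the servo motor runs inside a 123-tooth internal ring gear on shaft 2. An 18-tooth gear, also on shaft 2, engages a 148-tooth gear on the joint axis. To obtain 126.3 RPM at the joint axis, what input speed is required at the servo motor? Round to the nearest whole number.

2838 RPM

Overall ratio R = 2.7333 × 8.2222 = 22.474.
Required input speed = output speed × R = 126.3 × 22.474 = 2838.5 RPM.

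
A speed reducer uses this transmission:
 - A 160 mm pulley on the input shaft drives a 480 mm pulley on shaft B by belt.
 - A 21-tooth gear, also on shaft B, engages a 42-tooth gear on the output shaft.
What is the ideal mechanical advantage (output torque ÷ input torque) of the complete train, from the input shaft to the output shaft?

6

Each stage contributes driven/driver: belt 480/160 = 3, gear mesh 42/21 = 2.
Overall: 3 × 2 = 6.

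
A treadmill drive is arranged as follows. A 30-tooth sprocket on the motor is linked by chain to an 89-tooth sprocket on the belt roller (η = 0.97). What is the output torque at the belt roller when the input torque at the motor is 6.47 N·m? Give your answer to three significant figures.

18.6 N·m

After the chain (89/30): 6.47 × 2.9667 × 0.97 = 18.619 N·m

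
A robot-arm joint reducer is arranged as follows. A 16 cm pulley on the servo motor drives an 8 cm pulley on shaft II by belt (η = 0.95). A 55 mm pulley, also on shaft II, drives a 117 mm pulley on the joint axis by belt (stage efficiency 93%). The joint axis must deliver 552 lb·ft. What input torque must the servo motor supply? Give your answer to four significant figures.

587.4 lb·ft

Overall ratio R = 0.5 × 2.1273 = 1.0636; overall efficiency η = 0.95 × 0.93 = 0.8835.
Input torque = output torque / (R × η) = 552 / (1.0636 × 0.8835) = 587.41 lb·ft.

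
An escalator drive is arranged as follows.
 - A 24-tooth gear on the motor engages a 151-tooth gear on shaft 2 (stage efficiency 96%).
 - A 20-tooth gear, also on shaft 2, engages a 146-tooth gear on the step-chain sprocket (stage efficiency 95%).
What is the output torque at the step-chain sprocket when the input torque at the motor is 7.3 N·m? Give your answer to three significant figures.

306 N·m

After the gear mesh (151/24): 7.3 × 6.2917 × 0.96 = 44.092 N·m
After the gear mesh (146/20): 44.092 × 7.3 × 0.95 = 305.78 N·m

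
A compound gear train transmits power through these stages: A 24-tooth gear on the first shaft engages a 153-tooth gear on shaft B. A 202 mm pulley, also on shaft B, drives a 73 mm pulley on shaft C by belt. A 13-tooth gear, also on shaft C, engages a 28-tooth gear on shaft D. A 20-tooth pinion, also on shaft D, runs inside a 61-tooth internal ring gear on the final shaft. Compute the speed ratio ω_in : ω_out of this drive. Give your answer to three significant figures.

15.1

Each stage contributes driven/driver: gear mesh 153/24 = 6.375, belt 73/202 = 0.36139, gear mesh 28/13 = 2.1538, internal gear 61/20 = 3.05.
Overall: 6.375 × 0.36139 × 2.1538 × 3.05 = 15.134.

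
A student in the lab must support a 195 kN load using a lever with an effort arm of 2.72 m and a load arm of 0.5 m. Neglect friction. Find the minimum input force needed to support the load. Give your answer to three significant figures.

35.8 kN

Lever MA = effort arm / load arm = 2.72/0.5 = 5.44.
Effort = load / MA = 195 / 5.44 = 35.846 kN.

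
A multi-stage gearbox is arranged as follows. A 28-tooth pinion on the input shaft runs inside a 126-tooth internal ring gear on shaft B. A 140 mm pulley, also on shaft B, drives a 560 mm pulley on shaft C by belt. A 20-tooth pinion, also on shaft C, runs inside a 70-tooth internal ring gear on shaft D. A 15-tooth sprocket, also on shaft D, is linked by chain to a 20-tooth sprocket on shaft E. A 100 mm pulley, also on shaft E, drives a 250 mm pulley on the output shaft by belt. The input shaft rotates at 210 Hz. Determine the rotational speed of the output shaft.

the input shaft → shaft B (internal gear, 126/28): 210 ÷ 4.5 = 46.667 Hz
shaft B → shaft C (belt, 560/140): 46.667 ÷ 4 = 11.667 Hz
shaft C → shaft D (internal gear, 70/20): 11.667 ÷ 3.5 = 3.3333 Hz
shaft D → shaft E (chain, 20/15): 3.3333 ÷ 1.3333 = 2.5 Hz
shaft E → the output shaft (belt, 250/100): 2.5 ÷ 2.5 = 1 Hz

1 Hz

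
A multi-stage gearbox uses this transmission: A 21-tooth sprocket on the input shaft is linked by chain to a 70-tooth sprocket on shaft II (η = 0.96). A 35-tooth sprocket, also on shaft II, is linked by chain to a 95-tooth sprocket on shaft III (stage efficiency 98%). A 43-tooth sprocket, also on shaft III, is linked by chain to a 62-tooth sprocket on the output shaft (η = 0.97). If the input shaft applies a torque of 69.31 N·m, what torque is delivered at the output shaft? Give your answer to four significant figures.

Chain: ratio = 70/21 = 3.3333; torque at shaft II = 69.31 × 3.3333 × 0.96 = 221.79 N·m.
Chain: ratio = 95/35 = 2.7143; torque at shaft III = 221.79 × 2.7143 × 0.98 = 589.97 N·m.
Chain: ratio = 62/43 = 1.4419; torque at the output shaft = 589.97 × 1.4419 × 0.97 = 825.13 N·m.

825.1 N·m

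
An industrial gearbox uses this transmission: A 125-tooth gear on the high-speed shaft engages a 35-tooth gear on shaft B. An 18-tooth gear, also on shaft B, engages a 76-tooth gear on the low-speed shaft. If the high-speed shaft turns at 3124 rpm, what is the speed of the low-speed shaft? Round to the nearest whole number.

2642 rpm

Gear mesh: ratio = 35/125 = 0.28, so shaft B turns at 3124 / 0.28 = 11157 rpm.
Gear mesh: ratio = 76/18 = 4.2222, so the low-speed shaft turns at 11157 / 4.2222 = 2642.5 rpm.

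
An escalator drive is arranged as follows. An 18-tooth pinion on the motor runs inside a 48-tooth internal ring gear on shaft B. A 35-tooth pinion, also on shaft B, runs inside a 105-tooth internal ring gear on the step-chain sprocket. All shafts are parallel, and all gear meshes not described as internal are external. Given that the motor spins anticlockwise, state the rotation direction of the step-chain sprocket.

the motor → shaft B: internal mesh, same direction → CCW.
shaft B → the step-chain sprocket: internal mesh, same direction → CCW.
0 reversals in total — an even number — so the step-chain sprocket turns the same way as the motor.

anticlockwise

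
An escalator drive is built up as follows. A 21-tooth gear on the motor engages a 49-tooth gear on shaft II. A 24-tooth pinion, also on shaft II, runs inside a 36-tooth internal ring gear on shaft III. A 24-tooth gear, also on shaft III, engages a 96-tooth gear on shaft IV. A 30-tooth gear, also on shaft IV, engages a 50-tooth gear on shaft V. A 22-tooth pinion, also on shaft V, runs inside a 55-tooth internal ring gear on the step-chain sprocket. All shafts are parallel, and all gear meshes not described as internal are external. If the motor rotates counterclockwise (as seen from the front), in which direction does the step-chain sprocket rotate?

the motor → shaft II: external mesh, 1 reversal → CW.
shaft II → shaft III: internal mesh, same direction → CW.
shaft III → shaft IV: external mesh, 1 reversal → CCW.
shaft IV → shaft V: external mesh, 1 reversal → CW.
shaft V → the step-chain sprocket: internal mesh, same direction → CW.
3 reversals in total — an odd number — so the step-chain sprocket turns opposite to the motor.

clockwise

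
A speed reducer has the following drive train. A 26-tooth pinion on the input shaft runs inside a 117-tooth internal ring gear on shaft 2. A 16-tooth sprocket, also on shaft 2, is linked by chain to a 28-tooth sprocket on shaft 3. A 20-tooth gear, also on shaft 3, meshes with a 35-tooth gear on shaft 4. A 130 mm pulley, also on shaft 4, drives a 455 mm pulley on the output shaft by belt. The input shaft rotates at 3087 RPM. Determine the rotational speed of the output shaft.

64 RPM

internal gear 117/26 = 4.5 → 3087/4.5 = 686 RPM
chain 28/16 = 1.75 → 686/1.75 = 392 RPM
gear mesh 35/20 = 1.75 → 392/1.75 = 224 RPM
belt 455/130 = 3.5 → 224/3.5 = 64 RPM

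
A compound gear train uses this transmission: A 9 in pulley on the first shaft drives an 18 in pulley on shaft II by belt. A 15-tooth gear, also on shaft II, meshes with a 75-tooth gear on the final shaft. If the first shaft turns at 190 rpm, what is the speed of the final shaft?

19 rpm

the first shaft → shaft II (belt, 18/9): 190 ÷ 2 = 95 rpm
shaft II → the final shaft (gear mesh, 75/15): 95 ÷ 5 = 19 rpm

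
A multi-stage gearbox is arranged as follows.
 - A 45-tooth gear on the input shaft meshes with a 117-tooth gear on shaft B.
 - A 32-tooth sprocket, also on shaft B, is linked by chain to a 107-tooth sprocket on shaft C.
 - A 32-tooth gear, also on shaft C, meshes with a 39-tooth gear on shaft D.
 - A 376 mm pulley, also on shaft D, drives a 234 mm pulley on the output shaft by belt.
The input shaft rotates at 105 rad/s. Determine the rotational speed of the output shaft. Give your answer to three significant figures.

the input shaft → shaft B (gear mesh, 117/45): 105 ÷ 2.6 = 40.385 rad/s
shaft B → shaft C (chain, 107/32): 40.385 ÷ 3.3438 = 12.078 rad/s
shaft C → shaft D (gear mesh, 39/32): 12.078 ÷ 1.2188 = 9.9099 rad/s
shaft D → the output shaft (belt, 234/376): 9.9099 ÷ 0.62234 = 15.924 rad/s

15.9 rad/s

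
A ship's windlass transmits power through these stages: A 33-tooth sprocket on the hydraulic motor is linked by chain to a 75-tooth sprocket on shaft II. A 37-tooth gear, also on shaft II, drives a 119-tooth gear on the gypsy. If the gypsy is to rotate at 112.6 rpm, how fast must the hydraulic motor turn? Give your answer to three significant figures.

Overall ratio R = 2.2727 × 3.2162 = 7.3096.
Required input speed = output speed × R = 112.6 × 7.3096 = 823.06 rpm.

823 rpm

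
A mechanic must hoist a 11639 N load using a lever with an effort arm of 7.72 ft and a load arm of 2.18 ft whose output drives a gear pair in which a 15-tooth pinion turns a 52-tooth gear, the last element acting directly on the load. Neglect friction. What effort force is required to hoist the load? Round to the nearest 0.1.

Lever MA = effort arm / load arm = 7.72/2.18 = 3.5413.
Gear pair MA = 52/15 = 3.4667.
Combined ideal MA = 3.5413 × 3.4667 = 12.276.
Effort = load / MA = 11639 / 12.276 = 948.08 N.

948.1 N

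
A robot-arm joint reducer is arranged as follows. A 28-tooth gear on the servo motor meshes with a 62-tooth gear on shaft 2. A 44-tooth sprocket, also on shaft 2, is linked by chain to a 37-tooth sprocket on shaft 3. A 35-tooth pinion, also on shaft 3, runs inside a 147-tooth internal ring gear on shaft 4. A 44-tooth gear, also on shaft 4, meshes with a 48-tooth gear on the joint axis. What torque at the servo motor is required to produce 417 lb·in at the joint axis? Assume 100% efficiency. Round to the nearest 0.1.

48.9 lb·in

Overall ratio R = 2.2143 × 0.84091 × 4.2 × 1.0909 = 8.5314.
Input torque = output torque / R = 417 / 8.5314 = 48.878 lb·in.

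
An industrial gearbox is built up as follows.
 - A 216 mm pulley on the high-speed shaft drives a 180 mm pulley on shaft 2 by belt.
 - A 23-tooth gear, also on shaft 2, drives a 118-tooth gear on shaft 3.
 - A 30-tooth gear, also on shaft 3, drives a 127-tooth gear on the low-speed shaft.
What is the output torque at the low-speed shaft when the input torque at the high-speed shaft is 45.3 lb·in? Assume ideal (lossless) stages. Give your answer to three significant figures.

belt 180/216 = 0.83333 → τ = 45.3·0.83333 = 37.75 lb·in
gear mesh 118/23 = 5.1304 → τ = 37.75·5.1304 = 193.67 lb·in
gear mesh 127/30 = 4.2333 → τ = 193.67·4.2333 = 819.89 lb·in

820 lb·in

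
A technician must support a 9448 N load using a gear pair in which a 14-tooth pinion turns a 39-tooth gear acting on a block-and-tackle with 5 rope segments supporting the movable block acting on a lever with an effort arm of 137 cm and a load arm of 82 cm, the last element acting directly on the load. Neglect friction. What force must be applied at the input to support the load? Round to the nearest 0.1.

Gear pair MA = 39/14 = 2.7857.
Block-and-tackle MA = number of supporting rope parts = 5.
Lever MA = effort arm / load arm = 137/82 = 1.6707.
Combined ideal MA = 2.7857 × 5 × 1.6707 = 23.271.
Effort = load / MA = 9448 / 23.271 = 406 N.

406.0 N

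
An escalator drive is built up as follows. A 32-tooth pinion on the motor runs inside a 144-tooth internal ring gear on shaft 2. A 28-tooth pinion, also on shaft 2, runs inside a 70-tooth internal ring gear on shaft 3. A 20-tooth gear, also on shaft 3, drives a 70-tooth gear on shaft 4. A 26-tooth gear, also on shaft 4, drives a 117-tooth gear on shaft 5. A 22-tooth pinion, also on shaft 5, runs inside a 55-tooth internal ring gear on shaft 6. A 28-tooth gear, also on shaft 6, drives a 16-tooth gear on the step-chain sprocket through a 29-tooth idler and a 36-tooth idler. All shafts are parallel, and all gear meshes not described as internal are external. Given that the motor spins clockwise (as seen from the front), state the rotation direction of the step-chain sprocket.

counterclockwise

the motor → shaft 2: internal mesh, same direction → CW.
shaft 2 → shaft 3: internal mesh, same direction → CW.
shaft 3 → shaft 4: external mesh, 1 reversal → CCW.
shaft 4 → shaft 5: external mesh, 1 reversal → CW.
shaft 5 → shaft 6: internal mesh, same direction → CW.
shaft 6 → the step-chain sprocket: driver → idler → idler → driven is 3 external meshes, 3 reversals → CCW.
5 reversals in total — an odd number — so the step-chain sprocket turns opposite to the motor.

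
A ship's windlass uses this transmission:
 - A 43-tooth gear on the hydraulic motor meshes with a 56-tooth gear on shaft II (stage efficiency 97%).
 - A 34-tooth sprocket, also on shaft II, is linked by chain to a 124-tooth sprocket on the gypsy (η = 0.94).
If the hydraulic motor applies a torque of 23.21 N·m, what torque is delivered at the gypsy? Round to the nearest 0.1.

100.5 N·m

Gear mesh: ratio = 56/43 = 1.3023; torque at shaft II = 23.21 × 1.3023 × 0.97 = 29.32 N·m.
Chain: ratio = 124/34 = 3.6471; torque at the gypsy = 29.32 × 3.6471 × 0.94 = 100.52 N·m.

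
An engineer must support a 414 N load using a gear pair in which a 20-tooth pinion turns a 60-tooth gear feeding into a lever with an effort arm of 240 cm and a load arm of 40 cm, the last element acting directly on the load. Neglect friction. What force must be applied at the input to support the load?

Gear pair MA = 60/20 = 3.
Lever MA = effort arm / load arm = 240/40 = 6.
Combined ideal MA = 3 × 6 = 18.
Effort = load / MA = 414 / 18 = 23 N.

23 N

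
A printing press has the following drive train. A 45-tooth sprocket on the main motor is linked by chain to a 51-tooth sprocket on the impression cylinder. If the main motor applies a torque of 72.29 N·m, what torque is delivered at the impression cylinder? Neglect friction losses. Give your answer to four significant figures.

81.93 N·m

Chain: ratio = 51/45 = 1.1333; torque at the impression cylinder = 72.29 × 1.1333 = 81.929 N·m.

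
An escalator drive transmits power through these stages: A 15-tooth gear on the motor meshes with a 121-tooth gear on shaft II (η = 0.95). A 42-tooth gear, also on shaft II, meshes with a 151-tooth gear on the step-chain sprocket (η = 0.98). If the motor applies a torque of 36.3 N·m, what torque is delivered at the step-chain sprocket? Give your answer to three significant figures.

980 N·m

After the gear mesh (121/15): 36.3 × 8.0667 × 0.95 = 278.18 N·m
After the gear mesh (151/42): 278.18 × 3.5952 × 0.98 = 980.12 N·m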